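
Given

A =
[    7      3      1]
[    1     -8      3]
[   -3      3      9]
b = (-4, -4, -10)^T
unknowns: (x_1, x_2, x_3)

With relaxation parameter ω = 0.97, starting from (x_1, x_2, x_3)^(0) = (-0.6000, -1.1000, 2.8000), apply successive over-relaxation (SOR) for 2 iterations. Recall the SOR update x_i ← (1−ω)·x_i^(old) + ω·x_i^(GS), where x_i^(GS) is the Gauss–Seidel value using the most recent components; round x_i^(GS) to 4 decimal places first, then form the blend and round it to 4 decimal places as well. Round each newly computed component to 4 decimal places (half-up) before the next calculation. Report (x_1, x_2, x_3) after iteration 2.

Iteration 1:
  x_1: GS value = (-4 - (3)·-1.1000 - (1)·2.8000) / (7) = -0.5000;  x_1 ← (1−ω)·-0.6000 + ω·-0.5000 = -0.5030
  x_2: GS value = (-4 - (1)·-0.5030 - (3)·2.8000) / (-8) = 1.4871;  x_2 ← (1−ω)·-1.1000 + ω·1.4871 = 1.4095
  x_3: GS value = (-10 - (-3)·-0.5030 - (3)·1.4095) / (9) = -1.7486;  x_3 ← (1−ω)·2.8000 + ω·-1.7486 = -1.6121
Iteration 2:
  x_1: GS value = (-4 - (3)·1.4095 - (1)·-1.6121) / (7) = -0.9452;  x_1 ← (1−ω)·-0.5030 + ω·-0.9452 = -0.9319
  x_2: GS value = (-4 - (1)·-0.9319 - (3)·-1.6121) / (-8) = -0.2210;  x_2 ← (1−ω)·1.4095 + ω·-0.2210 = -0.1721
  x_3: GS value = (-10 - (-3)·-0.9319 - (3)·-0.1721) / (9) = -1.3644;  x_3 ← (1−ω)·-1.6121 + ω·-1.3644 = -1.3718

(-0.9319, -0.1721, -1.3718)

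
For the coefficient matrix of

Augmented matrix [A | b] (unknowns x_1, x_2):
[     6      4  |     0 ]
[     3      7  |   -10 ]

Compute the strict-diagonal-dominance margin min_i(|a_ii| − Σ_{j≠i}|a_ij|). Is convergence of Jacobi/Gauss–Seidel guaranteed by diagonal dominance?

2

row 1: |6| − (4) = 2
row 2: |7| − (3) = 4
minimum over rows = 2 → strictly diagonally dominant (convergence guaranteed)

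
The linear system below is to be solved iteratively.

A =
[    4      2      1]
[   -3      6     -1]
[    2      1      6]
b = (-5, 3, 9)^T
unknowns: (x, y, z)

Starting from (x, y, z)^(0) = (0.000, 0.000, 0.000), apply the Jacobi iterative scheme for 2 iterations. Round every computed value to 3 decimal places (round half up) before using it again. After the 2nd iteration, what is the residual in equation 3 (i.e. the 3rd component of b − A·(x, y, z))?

1.627

Iteration 1:
  x = (-5 - (2)·0.000 - (1)·0.000) / (4) = -1.250
  y = (3 - (-3)·0.000 - (-1)·0.000) / (6) = 0.500
  z = (9 - (2)·0.000 - (1)·0.000) / (6) = 1.500
Iteration 2:
  x = (-5 - (2)·0.500 - (1)·1.500) / (4) = -1.875
  y = (3 - (-3)·-1.250 - (-1)·1.500) / (6) = 0.125
  z = (9 - (2)·-1.250 - (1)·0.500) / (6) = 1.833
Residual b − A·x = (0.417, -1.542, 1.627)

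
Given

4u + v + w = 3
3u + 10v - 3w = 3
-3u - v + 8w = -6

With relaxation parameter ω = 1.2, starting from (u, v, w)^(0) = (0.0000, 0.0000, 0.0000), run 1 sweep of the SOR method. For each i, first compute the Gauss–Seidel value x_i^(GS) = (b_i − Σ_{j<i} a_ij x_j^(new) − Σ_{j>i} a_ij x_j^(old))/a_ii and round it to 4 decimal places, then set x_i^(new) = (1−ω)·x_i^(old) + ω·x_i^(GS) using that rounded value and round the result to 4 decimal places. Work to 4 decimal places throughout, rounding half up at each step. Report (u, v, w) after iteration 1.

(0.9000, 0.0360, -0.4896)

Iteration 1:
  u: GS value = (3 - (1)·0.0000 - (1)·0.0000) / (4) = 0.7500;  u ← (1−ω)·0.0000 + ω·0.7500 = 0.9000
  v: GS value = (3 - (3)·0.9000 - (-3)·0.0000) / (10) = 0.0300;  v ← (1−ω)·0.0000 + ω·0.0300 = 0.0360
  w: GS value = (-6 - (-3)·0.9000 - (-1)·0.0360) / (8) = -0.4080;  w ← (1−ω)·0.0000 + ω·-0.4080 = -0.4896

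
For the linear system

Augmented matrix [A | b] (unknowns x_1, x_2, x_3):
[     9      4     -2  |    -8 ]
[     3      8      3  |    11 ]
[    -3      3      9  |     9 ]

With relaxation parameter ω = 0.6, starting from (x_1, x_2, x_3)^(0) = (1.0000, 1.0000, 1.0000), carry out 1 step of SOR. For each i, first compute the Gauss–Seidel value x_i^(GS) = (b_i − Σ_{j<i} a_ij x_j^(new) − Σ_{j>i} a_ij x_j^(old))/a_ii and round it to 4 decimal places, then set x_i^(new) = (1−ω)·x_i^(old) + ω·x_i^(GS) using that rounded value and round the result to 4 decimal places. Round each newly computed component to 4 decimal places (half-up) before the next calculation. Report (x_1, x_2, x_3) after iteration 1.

Iteration 1:
  x_1: GS value = (-8 - (4)·1.0000 - (-2)·1.0000) / (9) = -1.1111;  x_1 ← (1−ω)·1.0000 + ω·-1.1111 = -0.2667
  x_2: GS value = (11 - (3)·-0.2667 - (3)·1.0000) / (8) = 1.1000;  x_2 ← (1−ω)·1.0000 + ω·1.1000 = 1.0600
  x_3: GS value = (9 - (-3)·-0.2667 - (3)·1.0600) / (9) = 0.5578;  x_3 ← (1−ω)·1.0000 + ω·0.5578 = 0.7347

(-0.2667, 1.0600, 0.7347)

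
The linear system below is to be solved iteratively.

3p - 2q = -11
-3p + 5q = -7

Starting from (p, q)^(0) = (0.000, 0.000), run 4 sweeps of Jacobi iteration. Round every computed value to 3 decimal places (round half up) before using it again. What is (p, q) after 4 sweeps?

(-6.440, -5.040)

Iteration 1:
  p = (-11 - (-2)·0.000) / (3) = -3.667
  q = (-7 - (-3)·0.000) / (5) = -1.400
Iteration 2:
  p = (-11 - (-2)·-1.400) / (3) = -4.600
  q = (-7 - (-3)·-3.667) / (5) = -3.600
Iteration 3:
  p = (-11 - (-2)·-3.600) / (3) = -6.067
  q = (-7 - (-3)·-4.600) / (5) = -4.160
Iteration 4:
  p = (-11 - (-2)·-4.160) / (3) = -6.440
  q = (-7 - (-3)·-6.067) / (5) = -5.040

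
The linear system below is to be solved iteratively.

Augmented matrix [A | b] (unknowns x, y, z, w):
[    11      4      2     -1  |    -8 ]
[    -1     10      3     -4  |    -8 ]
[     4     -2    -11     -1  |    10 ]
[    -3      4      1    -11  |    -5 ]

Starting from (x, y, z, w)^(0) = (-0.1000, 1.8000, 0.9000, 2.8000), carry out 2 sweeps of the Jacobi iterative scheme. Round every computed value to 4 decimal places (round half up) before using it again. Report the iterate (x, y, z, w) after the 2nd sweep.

Iteration 1:
  x = (-8 - (4)·1.8000 - (2)·0.9000 - (-1)·2.8000) / (11) = -1.2909
  y = (-8 - (-1)·-0.1000 - (3)·0.9000 - (-4)·2.8000) / (10) = 0.0400
  z = (10 - (4)·-0.1000 - (-2)·1.8000 - (-1)·2.8000) / (-11) = -1.5273
  w = (-5 - (-3)·-0.1000 - (4)·1.8000 - (1)·0.9000) / (-11) = 1.2182
Iteration 2:
  x = (-8 - (4)·0.0400 - (2)·-1.5273 - (-1)·1.2182) / (11) = -0.3534
  y = (-8 - (-1)·-1.2909 - (3)·-1.5273 - (-4)·1.2182) / (10) = 0.0164
  z = (10 - (4)·-1.2909 - (-2)·0.0400 - (-1)·1.2182) / (-11) = -1.4965
  w = (-5 - (-3)·-1.2909 - (4)·0.0400 - (1)·-1.5273) / (-11) = 0.6823

(-0.3534, 0.0164, -1.4965, 0.6823)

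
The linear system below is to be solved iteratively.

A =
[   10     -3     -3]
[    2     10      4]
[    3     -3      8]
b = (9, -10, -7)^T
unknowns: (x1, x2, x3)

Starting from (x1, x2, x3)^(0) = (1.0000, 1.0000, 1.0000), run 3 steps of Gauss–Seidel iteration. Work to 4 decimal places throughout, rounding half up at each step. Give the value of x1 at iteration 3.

0.6127

Iteration 1:
  x1 = (9 - (-3)·1.0000 - (-3)·1.0000) / (10) = 1.5000
  x2 = (-10 - (2)·1.5000 - (4)·1.0000) / (10) = -1.7000
  x3 = (-7 - (3)·1.5000 - (-3)·-1.7000) / (8) = -2.0750
Iteration 2:
  x1 = (9 - (-3)·-1.7000 - (-3)·-2.0750) / (10) = -0.2325
  x2 = (-10 - (2)·-0.2325 - (4)·-2.0750) / (10) = -0.1235
  x3 = (-7 - (3)·-0.2325 - (-3)·-0.1235) / (8) = -0.8341
Iteration 3:
  x1 = (9 - (-3)·-0.1235 - (-3)·-0.8341) / (10) = 0.6127
  x2 = (-10 - (2)·0.6127 - (4)·-0.8341) / (10) = -0.7889
  x3 = (-7 - (3)·0.6127 - (-3)·-0.7889) / (8) = -1.4006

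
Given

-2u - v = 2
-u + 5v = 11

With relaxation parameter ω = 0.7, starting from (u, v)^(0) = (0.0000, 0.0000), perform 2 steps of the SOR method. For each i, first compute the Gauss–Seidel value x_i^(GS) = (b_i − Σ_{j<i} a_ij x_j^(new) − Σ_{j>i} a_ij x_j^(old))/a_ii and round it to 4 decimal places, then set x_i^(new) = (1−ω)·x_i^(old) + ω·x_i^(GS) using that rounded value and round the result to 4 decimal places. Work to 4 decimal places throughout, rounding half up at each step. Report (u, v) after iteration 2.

Iteration 1:
  u: GS value = (2 - (-1)·0.0000) / (-2) = -1.0000;  u ← (1−ω)·0.0000 + ω·-1.0000 = -0.7000
  v: GS value = (11 - (-1)·-0.7000) / (5) = 2.0600;  v ← (1−ω)·0.0000 + ω·2.0600 = 1.4420
Iteration 2:
  u: GS value = (2 - (-1)·1.4420) / (-2) = -1.7210;  u ← (1−ω)·-0.7000 + ω·-1.7210 = -1.4147
  v: GS value = (11 - (-1)·-1.4147) / (5) = 1.9171;  v ← (1−ω)·1.4420 + ω·1.9171 = 1.7746

(-1.4147, 1.7746)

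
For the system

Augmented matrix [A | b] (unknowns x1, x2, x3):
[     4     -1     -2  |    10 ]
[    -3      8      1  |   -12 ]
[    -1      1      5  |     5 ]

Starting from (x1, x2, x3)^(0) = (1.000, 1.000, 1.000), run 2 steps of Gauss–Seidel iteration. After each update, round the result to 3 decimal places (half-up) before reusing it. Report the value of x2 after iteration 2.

-0.492

Iteration 1:
  x1 = (10 - (-1)·1.000 - (-2)·1.000) / (4) = 3.250
  x2 = (-12 - (-3)·3.250 - (1)·1.000) / (8) = -0.406
  x3 = (5 - (-1)·3.250 - (1)·-0.406) / (5) = 1.731
Iteration 2:
  x1 = (10 - (-1)·-0.406 - (-2)·1.731) / (4) = 3.264
  x2 = (-12 - (-3)·3.264 - (1)·1.731) / (8) = -0.492
  x3 = (5 - (-1)·3.264 - (1)·-0.492) / (5) = 1.751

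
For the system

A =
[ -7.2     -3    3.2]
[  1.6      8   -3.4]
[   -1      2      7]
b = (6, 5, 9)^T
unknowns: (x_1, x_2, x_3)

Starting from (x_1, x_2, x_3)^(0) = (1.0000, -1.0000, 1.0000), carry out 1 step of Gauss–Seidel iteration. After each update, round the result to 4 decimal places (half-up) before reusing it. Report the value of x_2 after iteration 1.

Iteration 1:
  x_1 = (6 - (-3)·-1.0000 - (3.2)·1.0000) / (-7.2) = 0.0278
  x_2 = (5 - (1.6)·0.0278 - (-3.4)·1.0000) / (8) = 1.0444
  x_3 = (9 - (-1)·0.0278 - (2)·1.0444) / (7) = 0.9913

1.0444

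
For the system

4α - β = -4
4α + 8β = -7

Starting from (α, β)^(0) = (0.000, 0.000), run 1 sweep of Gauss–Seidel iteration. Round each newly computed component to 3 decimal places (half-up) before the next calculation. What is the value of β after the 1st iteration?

-0.375

Iteration 1:
  α = (-4 - (-1)·0.000) / (4) = -1.000
  β = (-7 - (4)·-1.000) / (8) = -0.375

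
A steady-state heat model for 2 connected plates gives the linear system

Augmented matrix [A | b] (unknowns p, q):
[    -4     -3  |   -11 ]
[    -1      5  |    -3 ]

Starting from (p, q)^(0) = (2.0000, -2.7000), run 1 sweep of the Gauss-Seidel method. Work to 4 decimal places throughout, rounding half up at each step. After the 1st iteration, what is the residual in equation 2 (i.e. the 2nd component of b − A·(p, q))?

0.0000

Iteration 1:
  p = (-11 - (-3)·-2.7000) / (-4) = 4.7750
  q = (-3 - (-1)·4.7750) / (5) = 0.3550
Residual b − A·x = (9.1650, 0.0000)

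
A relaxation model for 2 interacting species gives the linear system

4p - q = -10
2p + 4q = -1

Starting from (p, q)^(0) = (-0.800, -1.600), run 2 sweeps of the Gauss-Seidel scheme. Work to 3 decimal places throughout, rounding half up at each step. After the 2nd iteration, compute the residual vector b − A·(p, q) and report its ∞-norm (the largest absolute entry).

Iteration 1:
  p = (-10 - (-1)·-1.600) / (4) = -2.900
  q = (-1 - (2)·-2.900) / (4) = 1.200
Iteration 2:
  p = (-10 - (-1)·1.200) / (4) = -2.200
  q = (-1 - (2)·-2.200) / (4) = 0.850
Residual b − A·x = (-0.350, 0.000); ∞-norm = 0.350

0.350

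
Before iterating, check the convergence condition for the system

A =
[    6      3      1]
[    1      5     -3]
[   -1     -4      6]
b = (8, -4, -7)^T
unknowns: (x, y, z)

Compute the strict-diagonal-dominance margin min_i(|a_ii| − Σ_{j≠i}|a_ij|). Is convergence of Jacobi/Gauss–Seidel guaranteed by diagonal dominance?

row 1: |6| − (3+1) = 2
row 2: |5| − (1+3) = 1
row 3: |6| − (1+4) = 1
minimum over rows = 1 → strictly diagonally dominant (convergence guaranteed)

1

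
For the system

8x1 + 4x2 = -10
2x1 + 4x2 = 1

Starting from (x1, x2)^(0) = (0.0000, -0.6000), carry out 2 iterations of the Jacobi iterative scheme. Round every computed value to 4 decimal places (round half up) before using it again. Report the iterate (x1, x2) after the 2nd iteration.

(-1.3750, 0.7250)

Iteration 1:
  x1 = (-10 - (4)·-0.6000) / (8) = -0.9500
  x2 = (1 - (2)·0.0000) / (4) = 0.2500
Iteration 2:
  x1 = (-10 - (4)·0.2500) / (8) = -1.3750
  x2 = (1 - (2)·-0.9500) / (4) = 0.7250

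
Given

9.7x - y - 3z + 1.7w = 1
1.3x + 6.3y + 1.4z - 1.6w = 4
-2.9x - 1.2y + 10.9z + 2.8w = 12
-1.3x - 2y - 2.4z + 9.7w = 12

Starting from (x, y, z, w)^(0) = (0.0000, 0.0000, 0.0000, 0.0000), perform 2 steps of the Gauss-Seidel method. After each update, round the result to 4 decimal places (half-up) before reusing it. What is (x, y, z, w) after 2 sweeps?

(0.2430, 0.7440, 0.8176, 1.6254)

Iteration 1:
  x = (1 - (-1)·0.0000 - (-3)·0.0000 - (1.7)·0.0000) / (9.7) = 0.1031
  y = (4 - (1.3)·0.1031 - (1.4)·0.0000 - (-1.6)·0.0000) / (6.3) = 0.6136
  z = (12 - (-2.9)·0.1031 - (-1.2)·0.6136 - (2.8)·0.0000) / (10.9) = 1.1959
  w = (12 - (-1.3)·0.1031 - (-2)·0.6136 - (-2.4)·1.1959) / (9.7) = 1.6733
Iteration 2:
  x = (1 - (-1)·0.6136 - (-3)·1.1959 - (1.7)·1.6733) / (9.7) = 0.2430
  y = (4 - (1.3)·0.2430 - (1.4)·1.1959 - (-1.6)·1.6733) / (6.3) = 0.7440
  z = (12 - (-2.9)·0.2430 - (-1.2)·0.7440 - (2.8)·1.6733) / (10.9) = 0.8176
  w = (12 - (-1.3)·0.2430 - (-2)·0.7440 - (-2.4)·0.8176) / (9.7) = 1.6254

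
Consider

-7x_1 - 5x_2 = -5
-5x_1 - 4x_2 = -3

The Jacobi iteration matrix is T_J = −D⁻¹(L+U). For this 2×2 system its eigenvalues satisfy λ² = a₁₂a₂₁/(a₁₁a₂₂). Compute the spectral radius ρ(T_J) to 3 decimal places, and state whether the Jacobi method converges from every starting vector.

0.945

a₁₂a₂₁/(a₁₁a₂₂) = (-5)·(-5) / ((-7)·(-4)) = 0.892857
ρ = √|0.892857| = √0.892857 = 0.945
ρ < 1, so Jacobi converges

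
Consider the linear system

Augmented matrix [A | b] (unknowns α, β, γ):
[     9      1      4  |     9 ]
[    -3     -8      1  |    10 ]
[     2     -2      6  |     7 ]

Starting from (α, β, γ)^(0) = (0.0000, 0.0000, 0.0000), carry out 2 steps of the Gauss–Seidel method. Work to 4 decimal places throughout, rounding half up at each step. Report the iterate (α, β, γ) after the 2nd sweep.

Iteration 1:
  α = (9 - (1)·0.0000 - (4)·0.0000) / (9) = 1.0000
  β = (10 - (-3)·1.0000 - (1)·0.0000) / (-8) = -1.6250
  γ = (7 - (2)·1.0000 - (-2)·-1.6250) / (6) = 0.2917
Iteration 2:
  α = (9 - (1)·-1.6250 - (4)·0.2917) / (9) = 1.0509
  β = (10 - (-3)·1.0509 - (1)·0.2917) / (-8) = -1.6076
  γ = (7 - (2)·1.0509 - (-2)·-1.6076) / (6) = 0.2805

(1.0509, -1.6076, 0.2805)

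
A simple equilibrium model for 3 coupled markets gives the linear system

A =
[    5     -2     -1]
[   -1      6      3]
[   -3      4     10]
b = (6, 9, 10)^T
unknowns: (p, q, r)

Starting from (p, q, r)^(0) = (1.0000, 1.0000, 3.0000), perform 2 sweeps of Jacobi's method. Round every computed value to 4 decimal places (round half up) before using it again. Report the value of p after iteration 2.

Iteration 1:
  p = (6 - (-2)·1.0000 - (-1)·3.0000) / (5) = 2.2000
  q = (9 - (-1)·1.0000 - (3)·3.0000) / (6) = 0.1667
  r = (10 - (-3)·1.0000 - (4)·1.0000) / (10) = 0.9000
Iteration 2:
  p = (6 - (-2)·0.1667 - (-1)·0.9000) / (5) = 1.4467
  q = (9 - (-1)·2.2000 - (3)·0.9000) / (6) = 1.4167
  r = (10 - (-3)·2.2000 - (4)·0.1667) / (10) = 1.5933

1.4467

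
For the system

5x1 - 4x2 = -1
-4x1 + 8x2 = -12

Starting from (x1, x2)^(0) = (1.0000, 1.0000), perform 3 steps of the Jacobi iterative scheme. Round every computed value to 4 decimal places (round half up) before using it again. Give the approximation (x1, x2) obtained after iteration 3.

(-1.1600, -2.0000)

Iteration 1:
  x1 = (-1 - (-4)·1.0000) / (5) = 0.6000
  x2 = (-12 - (-4)·1.0000) / (8) = -1.0000
Iteration 2:
  x1 = (-1 - (-4)·-1.0000) / (5) = -1.0000
  x2 = (-12 - (-4)·0.6000) / (8) = -1.2000
Iteration 3:
  x1 = (-1 - (-4)·-1.2000) / (5) = -1.1600
  x2 = (-12 - (-4)·-1.0000) / (8) = -2.0000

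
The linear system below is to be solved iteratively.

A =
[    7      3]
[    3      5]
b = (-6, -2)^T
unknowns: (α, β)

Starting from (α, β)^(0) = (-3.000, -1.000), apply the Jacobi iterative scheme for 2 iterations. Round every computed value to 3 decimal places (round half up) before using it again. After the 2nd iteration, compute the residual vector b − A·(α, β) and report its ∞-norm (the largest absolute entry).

4.628

Iteration 1:
  α = (-6 - (3)·-1.000) / (7) = -0.429
  β = (-2 - (3)·-3.000) / (5) = 1.400
Iteration 2:
  α = (-6 - (3)·1.400) / (7) = -1.457
  β = (-2 - (3)·-0.429) / (5) = -0.143
Residual b − A·x = (4.628, 3.086); ∞-norm = 4.628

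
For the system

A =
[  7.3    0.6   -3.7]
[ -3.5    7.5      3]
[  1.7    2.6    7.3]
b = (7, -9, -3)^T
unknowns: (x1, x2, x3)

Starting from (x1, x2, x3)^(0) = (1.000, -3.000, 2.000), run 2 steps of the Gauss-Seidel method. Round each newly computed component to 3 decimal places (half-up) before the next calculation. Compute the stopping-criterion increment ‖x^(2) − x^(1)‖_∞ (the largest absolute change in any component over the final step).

1.477

Iteration 1:
  x1 = (7 - (0.6)·-3.000 - (-3.7)·2.000) / (7.3) = 2.219
  x2 = (-9 - (-3.5)·2.219 - (3)·2.000) / (7.5) = -0.964
  x3 = (-3 - (1.7)·2.219 - (2.6)·-0.964) / (7.3) = -0.584
Iteration 2:
  x1 = (7 - (0.6)·-0.964 - (-3.7)·-0.584) / (7.3) = 0.742
  x2 = (-9 - (-3.5)·0.742 - (3)·-0.584) / (7.5) = -0.620
  x3 = (-3 - (1.7)·0.742 - (2.6)·-0.620) / (7.3) = -0.363
Change: (-1.477, 0.344, 0.221) → max |·| = 1.477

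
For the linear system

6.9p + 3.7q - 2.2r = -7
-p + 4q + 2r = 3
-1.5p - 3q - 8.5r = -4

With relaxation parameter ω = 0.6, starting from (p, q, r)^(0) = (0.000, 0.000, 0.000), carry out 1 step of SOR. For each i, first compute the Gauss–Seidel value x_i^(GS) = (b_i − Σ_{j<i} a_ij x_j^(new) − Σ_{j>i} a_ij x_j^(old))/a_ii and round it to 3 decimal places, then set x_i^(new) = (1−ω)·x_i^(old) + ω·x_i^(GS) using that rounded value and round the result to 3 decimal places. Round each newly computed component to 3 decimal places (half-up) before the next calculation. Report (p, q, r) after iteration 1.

Iteration 1:
  p: GS value = (-7 - (3.7)·0.000 - (-2.2)·0.000) / (6.9) = -1.014;  p ← (1−ω)·0.000 + ω·-1.014 = -0.608
  q: GS value = (3 - (-1)·-0.608 - (2)·0.000) / (4) = 0.598;  q ← (1−ω)·0.000 + ω·0.598 = 0.359
  r: GS value = (-4 - (-1.5)·-0.608 - (-3)·0.359) / (-8.5) = 0.451;  r ← (1−ω)·0.000 + ω·0.451 = 0.271

(-0.608, 0.359, 0.271)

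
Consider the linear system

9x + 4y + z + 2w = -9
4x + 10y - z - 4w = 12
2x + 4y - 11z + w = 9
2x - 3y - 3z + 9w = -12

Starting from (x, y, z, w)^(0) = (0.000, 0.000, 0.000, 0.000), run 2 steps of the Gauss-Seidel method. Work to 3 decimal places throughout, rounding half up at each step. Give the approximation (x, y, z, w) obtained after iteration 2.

(-1.505, 1.473, -0.621, -0.715)

Iteration 1:
  x = (-9 - (4)·0.000 - (1)·0.000 - (2)·0.000) / (9) = -1.000
  y = (12 - (4)·-1.000 - (-1)·0.000 - (-4)·0.000) / (10) = 1.600
  z = (9 - (2)·-1.000 - (4)·1.600 - (1)·0.000) / (-11) = -0.418
  w = (-12 - (2)·-1.000 - (-3)·1.600 - (-3)·-0.418) / (9) = -0.717
Iteration 2:
  x = (-9 - (4)·1.600 - (1)·-0.418 - (2)·-0.717) / (9) = -1.505
  y = (12 - (4)·-1.505 - (-1)·-0.418 - (-4)·-0.717) / (10) = 1.473
  z = (9 - (2)·-1.505 - (4)·1.473 - (1)·-0.717) / (-11) = -0.621
  w = (-12 - (2)·-1.505 - (-3)·1.473 - (-3)·-0.621) / (9) = -0.715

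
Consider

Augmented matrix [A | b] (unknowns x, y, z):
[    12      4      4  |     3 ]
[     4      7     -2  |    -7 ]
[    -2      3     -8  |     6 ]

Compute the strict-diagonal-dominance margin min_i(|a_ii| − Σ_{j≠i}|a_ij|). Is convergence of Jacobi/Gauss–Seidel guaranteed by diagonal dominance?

row 1: |12| − (4+4) = 4
row 2: |7| − (4+2) = 1
row 3: |-8| − (2+3) = 3
minimum over rows = 1 → strictly diagonally dominant (convergence guaranteed)

1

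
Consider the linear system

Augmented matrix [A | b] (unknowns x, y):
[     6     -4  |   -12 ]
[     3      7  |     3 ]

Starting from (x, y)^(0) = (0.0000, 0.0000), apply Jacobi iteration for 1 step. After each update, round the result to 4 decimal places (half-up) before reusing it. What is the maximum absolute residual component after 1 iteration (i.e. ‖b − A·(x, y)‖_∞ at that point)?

Iteration 1:
  x = (-12 - (-4)·0.0000) / (6) = -2.0000
  y = (3 - (3)·0.0000) / (7) = 0.4286
Residual b − A·x = (1.7144, 5.9998); ∞-norm = 5.9998

5.9998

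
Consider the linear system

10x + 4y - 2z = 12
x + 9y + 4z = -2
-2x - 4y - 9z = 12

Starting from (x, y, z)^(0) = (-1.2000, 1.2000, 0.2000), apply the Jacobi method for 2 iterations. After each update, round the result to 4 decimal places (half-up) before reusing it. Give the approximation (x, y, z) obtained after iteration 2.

Iteration 1:
  x = (12 - (4)·1.2000 - (-2)·0.2000) / (10) = 0.7600
  y = (-2 - (1)·-1.2000 - (4)·0.2000) / (9) = -0.1778
  z = (12 - (-2)·-1.2000 - (-4)·1.2000) / (-9) = -1.6000
Iteration 2:
  x = (12 - (4)·-0.1778 - (-2)·-1.6000) / (10) = 0.9511
  y = (-2 - (1)·0.7600 - (4)·-1.6000) / (9) = 0.4044
  z = (12 - (-2)·0.7600 - (-4)·-0.1778) / (-9) = -1.4232

(0.9511, 0.4044, -1.4232)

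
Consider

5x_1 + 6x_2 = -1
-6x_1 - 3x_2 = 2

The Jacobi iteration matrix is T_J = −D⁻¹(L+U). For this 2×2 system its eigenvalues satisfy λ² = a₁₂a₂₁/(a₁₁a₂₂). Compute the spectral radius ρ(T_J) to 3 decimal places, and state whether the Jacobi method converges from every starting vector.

a₁₂a₂₁/(a₁₁a₂₂) = (6)·(-6) / ((5)·(-3)) = 2.400000
ρ = √|2.400000| = √2.400000 = 1.549
ρ > 1, so Jacobi diverges

1.549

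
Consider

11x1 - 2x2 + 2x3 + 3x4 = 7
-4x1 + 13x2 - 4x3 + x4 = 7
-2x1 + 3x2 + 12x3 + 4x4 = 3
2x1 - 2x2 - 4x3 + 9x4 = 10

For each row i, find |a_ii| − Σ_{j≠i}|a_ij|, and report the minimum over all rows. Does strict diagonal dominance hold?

1

row 1: |11| − (2+2+3) = 4
row 2: |13| − (4+4+1) = 4
row 3: |12| − (2+3+4) = 3
row 4: |9| − (2+2+4) = 1
minimum over rows = 1 → strictly diagonally dominant (convergence guaranteed)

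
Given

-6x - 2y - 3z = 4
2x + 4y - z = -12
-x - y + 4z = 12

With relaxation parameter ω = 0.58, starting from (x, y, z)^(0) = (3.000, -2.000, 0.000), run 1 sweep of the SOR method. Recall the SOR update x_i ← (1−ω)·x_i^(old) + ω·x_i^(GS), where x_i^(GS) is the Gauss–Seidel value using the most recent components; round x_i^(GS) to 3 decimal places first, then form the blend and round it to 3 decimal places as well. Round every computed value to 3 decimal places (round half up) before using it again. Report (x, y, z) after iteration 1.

(1.260, -2.945, 1.496)

Iteration 1:
  x: GS value = (4 - (-2)·-2.000 - (-3)·0.000) / (-6) = 0.000;  x ← (1−ω)·3.000 + ω·0.000 = 1.260
  y: GS value = (-12 - (2)·1.260 - (-1)·0.000) / (4) = -3.630;  y ← (1−ω)·-2.000 + ω·-3.630 = -2.945
  z: GS value = (12 - (-1)·1.260 - (-1)·-2.945) / (4) = 2.579;  z ← (1−ω)·0.000 + ω·2.579 = 1.496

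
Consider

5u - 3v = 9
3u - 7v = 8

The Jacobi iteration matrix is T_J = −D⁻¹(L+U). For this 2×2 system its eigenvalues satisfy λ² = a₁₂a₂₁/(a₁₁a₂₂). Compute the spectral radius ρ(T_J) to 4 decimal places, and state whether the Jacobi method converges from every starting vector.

a₁₂a₂₁/(a₁₁a₂₂) = (-3)·(3) / ((5)·(-7)) = 0.257143
ρ = √|0.257143| = √0.257143 = 0.5071
ρ < 1, so Jacobi converges

0.5071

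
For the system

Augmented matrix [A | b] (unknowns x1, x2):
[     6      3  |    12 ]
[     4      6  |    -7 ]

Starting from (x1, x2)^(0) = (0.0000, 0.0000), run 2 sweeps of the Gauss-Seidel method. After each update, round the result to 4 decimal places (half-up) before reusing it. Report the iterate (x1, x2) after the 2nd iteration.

Iteration 1:
  x1 = (12 - (3)·0.0000) / (6) = 2.0000
  x2 = (-7 - (4)·2.0000) / (6) = -2.5000
Iteration 2:
  x1 = (12 - (3)·-2.5000) / (6) = 3.2500
  x2 = (-7 - (4)·3.2500) / (6) = -3.3333

(3.2500, -3.3333)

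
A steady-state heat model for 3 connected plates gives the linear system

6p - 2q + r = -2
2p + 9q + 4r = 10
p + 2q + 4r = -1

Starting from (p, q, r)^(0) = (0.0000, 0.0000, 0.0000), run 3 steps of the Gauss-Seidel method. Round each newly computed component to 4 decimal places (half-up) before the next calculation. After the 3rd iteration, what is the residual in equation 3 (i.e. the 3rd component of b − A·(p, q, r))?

Iteration 1:
  p = (-2 - (-2)·0.0000 - (1)·0.0000) / (6) = -0.3333
  q = (10 - (2)·-0.3333 - (4)·0.0000) / (9) = 1.1852
  r = (-1 - (1)·-0.3333 - (2)·1.1852) / (4) = -0.7593
Iteration 2:
  p = (-2 - (-2)·1.1852 - (1)·-0.7593) / (6) = 0.1883
  q = (10 - (2)·0.1883 - (4)·-0.7593) / (9) = 1.4067
  r = (-1 - (1)·0.1883 - (2)·1.4067) / (4) = -1.0004
Iteration 3:
  p = (-2 - (-2)·1.4067 - (1)·-1.0004) / (6) = 0.3023
  q = (10 - (2)·0.3023 - (4)·-1.0004) / (9) = 1.4886
  r = (-1 - (1)·0.3023 - (2)·1.4886) / (4) = -1.0699
Residual b − A·x = (0.2333, 0.2776, 0.0001)

0.0001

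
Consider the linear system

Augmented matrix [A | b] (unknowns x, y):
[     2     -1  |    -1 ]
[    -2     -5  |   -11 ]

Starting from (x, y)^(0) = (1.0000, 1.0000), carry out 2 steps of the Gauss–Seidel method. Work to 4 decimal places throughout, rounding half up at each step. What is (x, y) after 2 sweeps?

Iteration 1:
  x = (-1 - (-1)·1.0000) / (2) = 0.0000
  y = (-11 - (-2)·0.0000) / (-5) = 2.2000
Iteration 2:
  x = (-1 - (-1)·2.2000) / (2) = 0.6000
  y = (-11 - (-2)·0.6000) / (-5) = 1.9600

(0.6000, 1.9600)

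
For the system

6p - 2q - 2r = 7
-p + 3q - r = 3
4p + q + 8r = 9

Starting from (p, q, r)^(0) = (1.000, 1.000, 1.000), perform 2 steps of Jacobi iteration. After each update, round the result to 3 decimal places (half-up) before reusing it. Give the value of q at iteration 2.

Iteration 1:
  p = (7 - (-2)·1.000 - (-2)·1.000) / (6) = 1.833
  q = (3 - (-1)·1.000 - (-1)·1.000) / (3) = 1.667
  r = (9 - (4)·1.000 - (1)·1.000) / (8) = 0.500
Iteration 2:
  p = (7 - (-2)·1.667 - (-2)·0.500) / (6) = 1.889
  q = (3 - (-1)·1.833 - (-1)·0.500) / (3) = 1.778
  r = (9 - (4)·1.833 - (1)·1.667) / (8) = 0.000

1.778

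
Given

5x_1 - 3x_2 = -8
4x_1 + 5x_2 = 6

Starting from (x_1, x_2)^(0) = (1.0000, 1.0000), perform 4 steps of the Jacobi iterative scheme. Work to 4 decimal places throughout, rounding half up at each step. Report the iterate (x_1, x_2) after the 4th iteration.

Iteration 1:
  x_1 = (-8 - (-3)·1.0000) / (5) = -1.0000
  x_2 = (6 - (4)·1.0000) / (5) = 0.4000
Iteration 2:
  x_1 = (-8 - (-3)·0.4000) / (5) = -1.3600
  x_2 = (6 - (4)·-1.0000) / (5) = 2.0000
Iteration 3:
  x_1 = (-8 - (-3)·2.0000) / (5) = -0.4000
  x_2 = (6 - (4)·-1.3600) / (5) = 2.2880
Iteration 4:
  x_1 = (-8 - (-3)·2.2880) / (5) = -0.2272
  x_2 = (6 - (4)·-0.4000) / (5) = 1.5200

(-0.2272, 1.5200)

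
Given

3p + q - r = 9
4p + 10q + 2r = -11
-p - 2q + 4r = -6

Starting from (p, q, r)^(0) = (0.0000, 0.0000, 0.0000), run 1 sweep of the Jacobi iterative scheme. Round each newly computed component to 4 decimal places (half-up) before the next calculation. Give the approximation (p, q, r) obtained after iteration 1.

(3.0000, -1.1000, -1.5000)

Iteration 1:
  p = (9 - (1)·0.0000 - (-1)·0.0000) / (3) = 3.0000
  q = (-11 - (4)·0.0000 - (2)·0.0000) / (10) = -1.1000
  r = (-6 - (-1)·0.0000 - (-2)·0.0000) / (4) = -1.5000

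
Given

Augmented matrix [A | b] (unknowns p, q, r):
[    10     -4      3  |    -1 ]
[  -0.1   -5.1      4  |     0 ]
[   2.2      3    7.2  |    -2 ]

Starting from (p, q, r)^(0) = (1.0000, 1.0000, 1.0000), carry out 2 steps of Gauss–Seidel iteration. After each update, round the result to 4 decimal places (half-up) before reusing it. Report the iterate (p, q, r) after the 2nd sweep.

Iteration 1:
  p = (-1 - (-4)·1.0000 - (3)·1.0000) / (10) = 0.0000
  q = (0 - (-0.1)·0.0000 - (4)·1.0000) / (-5.1) = 0.7843
  r = (-2 - (2.2)·0.0000 - (3)·0.7843) / (7.2) = -0.6046
Iteration 2:
  p = (-1 - (-4)·0.7843 - (3)·-0.6046) / (10) = 0.3951
  q = (0 - (-0.1)·0.3951 - (4)·-0.6046) / (-5.1) = -0.4819
  r = (-2 - (2.2)·0.3951 - (3)·-0.4819) / (7.2) = -0.1977

(0.3951, -0.4819, -0.1977)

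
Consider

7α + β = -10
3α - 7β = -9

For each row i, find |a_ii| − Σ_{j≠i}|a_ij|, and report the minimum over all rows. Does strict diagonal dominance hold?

row 1: |7| − (1) = 6
row 2: |-7| − (3) = 4
minimum over rows = 4 → strictly diagonally dominant (convergence guaranteed)

4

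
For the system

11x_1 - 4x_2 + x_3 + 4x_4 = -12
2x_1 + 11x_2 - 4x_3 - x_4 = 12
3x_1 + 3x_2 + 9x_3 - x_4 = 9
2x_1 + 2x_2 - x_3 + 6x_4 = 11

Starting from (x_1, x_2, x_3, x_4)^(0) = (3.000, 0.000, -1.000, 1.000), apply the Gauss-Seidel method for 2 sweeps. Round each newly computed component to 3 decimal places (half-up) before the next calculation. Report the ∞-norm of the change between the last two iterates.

Iteration 1:
  x_1 = (-12 - (-4)·0.000 - (1)·-1.000 - (4)·1.000) / (11) = -1.364
  x_2 = (12 - (2)·-1.364 - (-4)·-1.000 - (-1)·1.000) / (11) = 1.066
  x_3 = (9 - (3)·-1.364 - (3)·1.066 - (-1)·1.000) / (9) = 1.210
  x_4 = (11 - (2)·-1.364 - (2)·1.066 - (-1)·1.210) / (6) = 2.134
Iteration 2:
  x_1 = (-12 - (-4)·1.066 - (1)·1.210 - (4)·2.134) / (11) = -1.589
  x_2 = (12 - (2)·-1.589 - (-4)·1.210 - (-1)·2.134) / (11) = 2.014
  x_3 = (9 - (3)·-1.589 - (3)·2.014 - (-1)·2.134) / (9) = 1.095
  x_4 = (11 - (2)·-1.589 - (2)·2.014 - (-1)·1.095) / (6) = 1.874
Change: (-0.225, 0.948, -0.115, -0.260) → max |·| = 0.948

0.948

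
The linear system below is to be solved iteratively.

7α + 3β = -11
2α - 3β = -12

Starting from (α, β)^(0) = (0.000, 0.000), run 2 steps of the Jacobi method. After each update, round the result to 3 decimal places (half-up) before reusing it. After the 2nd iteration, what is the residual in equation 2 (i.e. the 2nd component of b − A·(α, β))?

3.431

Iteration 1:
  α = (-11 - (3)·0.000) / (7) = -1.571
  β = (-12 - (2)·0.000) / (-3) = 4.000
Iteration 2:
  α = (-11 - (3)·4.000) / (7) = -3.286
  β = (-12 - (2)·-1.571) / (-3) = 2.953
Residual b − A·x = (3.143, 3.431)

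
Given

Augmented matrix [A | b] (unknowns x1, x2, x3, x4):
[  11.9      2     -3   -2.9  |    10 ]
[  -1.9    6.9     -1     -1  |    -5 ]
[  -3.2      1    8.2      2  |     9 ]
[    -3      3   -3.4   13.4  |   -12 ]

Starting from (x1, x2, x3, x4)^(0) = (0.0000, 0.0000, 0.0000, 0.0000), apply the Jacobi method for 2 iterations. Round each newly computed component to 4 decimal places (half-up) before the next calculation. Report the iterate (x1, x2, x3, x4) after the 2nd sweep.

(1.0206, -0.4640, 1.7323, -0.2667)

Iteration 1:
  x1 = (10 - (2)·0.0000 - (-3)·0.0000 - (-2.9)·0.0000) / (11.9) = 0.8403
  x2 = (-5 - (-1.9)·0.0000 - (-1)·0.0000 - (-1)·0.0000) / (6.9) = -0.7246
  x3 = (9 - (-3.2)·0.0000 - (1)·0.0000 - (2)·0.0000) / (8.2) = 1.0976
  x4 = (-12 - (-3)·0.0000 - (3)·0.0000 - (-3.4)·0.0000) / (13.4) = -0.8955
Iteration 2:
  x1 = (10 - (2)·-0.7246 - (-3)·1.0976 - (-2.9)·-0.8955) / (11.9) = 1.0206
  x2 = (-5 - (-1.9)·0.8403 - (-1)·1.0976 - (-1)·-0.8955) / (6.9) = -0.4640
  x3 = (9 - (-3.2)·0.8403 - (1)·-0.7246 - (2)·-0.8955) / (8.2) = 1.7323
  x4 = (-12 - (-3)·0.8403 - (3)·-0.7246 - (-3.4)·1.0976) / (13.4) = -0.2667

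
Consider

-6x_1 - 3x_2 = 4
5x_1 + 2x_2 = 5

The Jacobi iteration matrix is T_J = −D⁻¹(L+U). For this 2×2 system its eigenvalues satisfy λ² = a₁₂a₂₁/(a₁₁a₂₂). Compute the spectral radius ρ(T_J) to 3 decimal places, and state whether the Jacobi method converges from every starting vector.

1.118

a₁₂a₂₁/(a₁₁a₂₂) = (-3)·(5) / ((-6)·(2)) = 1.250000
ρ = √|1.250000| = √1.250000 = 1.118
ρ > 1, so Jacobi diverges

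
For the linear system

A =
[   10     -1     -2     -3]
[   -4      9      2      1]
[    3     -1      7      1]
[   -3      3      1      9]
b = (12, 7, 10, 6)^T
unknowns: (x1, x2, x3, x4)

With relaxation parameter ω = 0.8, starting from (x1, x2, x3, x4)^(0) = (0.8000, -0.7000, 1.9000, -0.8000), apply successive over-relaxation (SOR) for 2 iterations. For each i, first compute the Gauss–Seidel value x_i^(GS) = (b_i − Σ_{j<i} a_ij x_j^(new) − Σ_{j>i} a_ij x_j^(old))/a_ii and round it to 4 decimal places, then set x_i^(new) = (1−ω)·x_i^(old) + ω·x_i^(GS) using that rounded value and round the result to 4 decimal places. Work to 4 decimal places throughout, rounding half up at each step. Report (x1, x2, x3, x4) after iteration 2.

(1.5482, 1.0354, 0.9409, 0.6672)

Iteration 1:
  x1: GS value = (12 - (-1)·-0.7000 - (-2)·1.9000 - (-3)·-0.8000) / (10) = 1.2700;  x1 ← (1−ω)·0.8000 + ω·1.2700 = 1.1760
  x2: GS value = (7 - (-4)·1.1760 - (2)·1.9000 - (1)·-0.8000) / (9) = 0.9671;  x2 ← (1−ω)·-0.7000 + ω·0.9671 = 0.6337
  x3: GS value = (10 - (3)·1.1760 - (-1)·0.6337 - (1)·-0.8000) / (7) = 1.1294;  x3 ← (1−ω)·1.9000 + ω·1.1294 = 1.2835
  x4: GS value = (6 - (-3)·1.1760 - (3)·0.6337 - (1)·1.2835) / (9) = 0.7048;  x4 ← (1−ω)·-0.8000 + ω·0.7048 = 0.4038
Iteration 2:
  x1: GS value = (12 - (-1)·0.6337 - (-2)·1.2835 - (-3)·0.4038) / (10) = 1.6412;  x1 ← (1−ω)·1.1760 + ω·1.6412 = 1.5482
  x2: GS value = (7 - (-4)·1.5482 - (2)·1.2835 - (1)·0.4038) / (9) = 1.1358;  x2 ← (1−ω)·0.6337 + ω·1.1358 = 1.0354
  x3: GS value = (10 - (3)·1.5482 - (-1)·1.0354 - (1)·0.4038) / (7) = 0.8553;  x3 ← (1−ω)·1.2835 + ω·0.8553 = 0.9409
  x4: GS value = (6 - (-3)·1.5482 - (3)·1.0354 - (1)·0.9409) / (9) = 0.7331;  x4 ← (1−ω)·0.4038 + ω·0.7331 = 0.6672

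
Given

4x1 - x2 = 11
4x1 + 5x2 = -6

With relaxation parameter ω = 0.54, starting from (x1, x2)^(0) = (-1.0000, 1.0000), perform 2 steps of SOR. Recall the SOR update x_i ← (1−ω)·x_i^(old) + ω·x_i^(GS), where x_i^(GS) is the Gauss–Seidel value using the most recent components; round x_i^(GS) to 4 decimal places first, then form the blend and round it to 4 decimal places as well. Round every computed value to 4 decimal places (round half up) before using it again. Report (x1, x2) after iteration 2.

Iteration 1:
  x1: GS value = (11 - (-1)·1.0000) / (4) = 3.0000;  x1 ← (1−ω)·-1.0000 + ω·3.0000 = 1.1600
  x2: GS value = (-6 - (4)·1.1600) / (5) = -2.1280;  x2 ← (1−ω)·1.0000 + ω·-2.1280 = -0.6891
Iteration 2:
  x1: GS value = (11 - (-1)·-0.6891) / (4) = 2.5777;  x1 ← (1−ω)·1.1600 + ω·2.5777 = 1.9256
  x2: GS value = (-6 - (4)·1.9256) / (5) = -2.7405;  x2 ← (1−ω)·-0.6891 + ω·-2.7405 = -1.7969

(1.9256, -1.7969)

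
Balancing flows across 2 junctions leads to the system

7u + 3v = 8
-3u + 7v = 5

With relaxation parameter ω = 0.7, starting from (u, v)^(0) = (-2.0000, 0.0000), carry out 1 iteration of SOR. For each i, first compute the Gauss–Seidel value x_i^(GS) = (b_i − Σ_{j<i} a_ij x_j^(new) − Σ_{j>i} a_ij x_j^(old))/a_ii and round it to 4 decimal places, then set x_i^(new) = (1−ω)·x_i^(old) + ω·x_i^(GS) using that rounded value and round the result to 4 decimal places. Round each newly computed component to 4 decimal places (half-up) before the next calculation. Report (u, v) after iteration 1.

(0.2000, 0.5600)

Iteration 1:
  u: GS value = (8 - (3)·0.0000) / (7) = 1.1429;  u ← (1−ω)·-2.0000 + ω·1.1429 = 0.2000
  v: GS value = (5 - (-3)·0.2000) / (7) = 0.8000;  v ← (1−ω)·0.0000 + ω·0.8000 = 0.5600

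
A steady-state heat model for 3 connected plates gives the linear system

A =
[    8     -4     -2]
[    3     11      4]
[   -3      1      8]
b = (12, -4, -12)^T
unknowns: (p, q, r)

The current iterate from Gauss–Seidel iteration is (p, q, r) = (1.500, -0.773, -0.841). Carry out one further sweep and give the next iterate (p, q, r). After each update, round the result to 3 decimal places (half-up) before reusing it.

One sweep:
  p = (12 - (-4)·-0.773 - (-2)·-0.841) / (8) = 0.903
  q = (-4 - (3)·0.903 - (4)·-0.841) / (11) = -0.304
  r = (-12 - (-3)·0.903 - (1)·-0.304) / (8) = -1.123

(0.903, -0.304, -1.123)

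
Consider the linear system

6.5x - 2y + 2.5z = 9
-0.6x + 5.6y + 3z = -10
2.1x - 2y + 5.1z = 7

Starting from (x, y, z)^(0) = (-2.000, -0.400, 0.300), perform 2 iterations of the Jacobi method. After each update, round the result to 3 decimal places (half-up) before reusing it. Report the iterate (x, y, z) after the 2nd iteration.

Iteration 1:
  x = (9 - (-2)·-0.400 - (2.5)·0.300) / (6.5) = 1.146
  y = (-10 - (-0.6)·-2.000 - (3)·0.300) / (5.6) = -2.161
  z = (7 - (2.1)·-2.000 - (-2)·-0.400) / (5.1) = 2.039
Iteration 2:
  x = (9 - (-2)·-2.161 - (2.5)·2.039) / (6.5) = -0.065
  y = (-10 - (-0.6)·1.146 - (3)·2.039) / (5.6) = -2.755
  z = (7 - (2.1)·1.146 - (-2)·-2.161) / (5.1) = 0.053

(-0.065, -2.755, 0.053)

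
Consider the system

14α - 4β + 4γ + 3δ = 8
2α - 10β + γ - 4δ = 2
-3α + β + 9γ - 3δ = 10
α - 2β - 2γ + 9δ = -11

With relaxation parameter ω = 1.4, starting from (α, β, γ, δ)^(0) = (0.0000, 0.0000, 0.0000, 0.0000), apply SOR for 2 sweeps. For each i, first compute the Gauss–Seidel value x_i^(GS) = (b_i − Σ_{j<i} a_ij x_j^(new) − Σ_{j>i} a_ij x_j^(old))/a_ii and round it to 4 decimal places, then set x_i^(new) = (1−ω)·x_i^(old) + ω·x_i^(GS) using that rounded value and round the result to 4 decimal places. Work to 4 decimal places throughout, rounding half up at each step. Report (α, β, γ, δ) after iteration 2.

(0.0576, 0.7300, 0.1105, -0.9584)

Iteration 1:
  α: GS value = (8 - (-4)·0.0000 - (4)·0.0000 - (3)·0.0000) / (14) = 0.5714;  α ← (1−ω)·0.0000 + ω·0.5714 = 0.8000
  β: GS value = (2 - (2)·0.8000 - (1)·0.0000 - (-4)·0.0000) / (-10) = -0.0400;  β ← (1−ω)·0.0000 + ω·-0.0400 = -0.0560
  γ: GS value = (10 - (-3)·0.8000 - (1)·-0.0560 - (-3)·0.0000) / (9) = 1.3840;  γ ← (1−ω)·0.0000 + ω·1.3840 = 1.9376
  δ: GS value = (-11 - (1)·0.8000 - (-2)·-0.0560 - (-2)·1.9376) / (9) = -0.8930;  δ ← (1−ω)·0.0000 + ω·-0.8930 = -1.2502
Iteration 2:
  α: GS value = (8 - (-4)·-0.0560 - (4)·1.9376 - (3)·-1.2502) / (14) = 0.2697;  α ← (1−ω)·0.8000 + ω·0.2697 = 0.0576
  β: GS value = (2 - (2)·0.0576 - (1)·1.9376 - (-4)·-1.2502) / (-10) = 0.5054;  β ← (1−ω)·-0.0560 + ω·0.5054 = 0.7300
  γ: GS value = (10 - (-3)·0.0576 - (1)·0.7300 - (-3)·-1.2502) / (9) = 0.6325;  γ ← (1−ω)·1.9376 + ω·0.6325 = 0.1105
  δ: GS value = (-11 - (1)·0.0576 - (-2)·0.7300 - (-2)·0.1105) / (9) = -1.0418;  δ ← (1−ω)·-1.2502 + ω·-1.0418 = -0.9584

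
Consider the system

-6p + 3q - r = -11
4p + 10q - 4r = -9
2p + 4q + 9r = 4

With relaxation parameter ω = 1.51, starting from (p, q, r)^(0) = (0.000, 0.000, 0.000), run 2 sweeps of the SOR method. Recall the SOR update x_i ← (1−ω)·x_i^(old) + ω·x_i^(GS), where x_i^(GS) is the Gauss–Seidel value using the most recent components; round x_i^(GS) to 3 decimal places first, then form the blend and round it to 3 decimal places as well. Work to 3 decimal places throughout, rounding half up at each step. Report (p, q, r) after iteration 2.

(-1.378, 2.092, -1.176)

Iteration 1:
  p: GS value = (-11 - (3)·0.000 - (-1)·0.000) / (-6) = 1.833;  p ← (1−ω)·0.000 + ω·1.833 = 2.768
  q: GS value = (-9 - (4)·2.768 - (-4)·0.000) / (10) = -2.007;  q ← (1−ω)·0.000 + ω·-2.007 = -3.031
  r: GS value = (4 - (2)·2.768 - (4)·-3.031) / (9) = 1.176;  r ← (1−ω)·0.000 + ω·1.176 = 1.776
Iteration 2:
  p: GS value = (-11 - (3)·-3.031 - (-1)·1.776) / (-6) = 0.022;  p ← (1−ω)·2.768 + ω·0.022 = -1.378
  q: GS value = (-9 - (4)·-1.378 - (-4)·1.776) / (10) = 0.362;  q ← (1−ω)·-3.031 + ω·0.362 = 2.092
  r: GS value = (4 - (2)·-1.378 - (4)·2.092) / (9) = -0.179;  r ← (1−ω)·1.776 + ω·-0.179 = -1.176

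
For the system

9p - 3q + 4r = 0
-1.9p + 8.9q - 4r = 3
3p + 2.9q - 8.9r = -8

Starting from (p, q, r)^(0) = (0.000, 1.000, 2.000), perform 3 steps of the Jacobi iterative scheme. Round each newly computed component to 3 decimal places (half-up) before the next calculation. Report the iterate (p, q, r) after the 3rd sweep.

Iteration 1:
  p = (0 - (-3)·1.000 - (4)·2.000) / (9) = -0.556
  q = (3 - (-1.9)·0.000 - (-4)·2.000) / (8.9) = 1.236
  r = (-8 - (3)·0.000 - (2.9)·1.000) / (-8.9) = 1.225
Iteration 2:
  p = (0 - (-3)·1.236 - (4)·1.225) / (9) = -0.132
  q = (3 - (-1.9)·-0.556 - (-4)·1.225) / (8.9) = 0.769
  r = (-8 - (3)·-0.556 - (2.9)·1.236) / (-8.9) = 1.114
Iteration 3:
  p = (0 - (-3)·0.769 - (4)·1.114) / (9) = -0.239
  q = (3 - (-1.9)·-0.132 - (-4)·1.114) / (8.9) = 0.810
  r = (-8 - (3)·-0.132 - (2.9)·0.769) / (-8.9) = 1.105

(-0.239, 0.810, 1.105)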